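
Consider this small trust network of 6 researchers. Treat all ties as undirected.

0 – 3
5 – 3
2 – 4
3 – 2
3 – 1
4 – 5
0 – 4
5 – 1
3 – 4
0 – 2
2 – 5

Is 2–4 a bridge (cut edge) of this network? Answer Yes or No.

No

Even without that edge, 2 still reaches 4 via 2 – 0 – 4, so the network stays connected. Not a bridge.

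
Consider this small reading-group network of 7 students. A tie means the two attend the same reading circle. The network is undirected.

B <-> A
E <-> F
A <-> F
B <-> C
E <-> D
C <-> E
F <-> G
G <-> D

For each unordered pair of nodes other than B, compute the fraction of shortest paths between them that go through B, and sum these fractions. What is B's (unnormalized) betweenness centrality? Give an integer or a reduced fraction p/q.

1

Pairs whose geodesics pass through B — C–A: 1.
All other pairs contribute 0.
Summing the contributions gives betweenness(B) = 1.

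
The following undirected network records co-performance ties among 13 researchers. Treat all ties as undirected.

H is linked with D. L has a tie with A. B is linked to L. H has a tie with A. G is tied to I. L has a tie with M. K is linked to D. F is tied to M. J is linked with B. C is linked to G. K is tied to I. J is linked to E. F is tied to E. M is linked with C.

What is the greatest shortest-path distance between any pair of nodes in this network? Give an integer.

6

Eccentricity of each node (its greatest distance to any other): A:4, B:5, C:4, D:6, E:6, F:5, G:5, H:5, I:6, J:6, K:6, L:4, M:4.
The maximum eccentricity is 6, realized for instance by the pair I–J via I – G – C – M – F – E – J. So the diameter is 6.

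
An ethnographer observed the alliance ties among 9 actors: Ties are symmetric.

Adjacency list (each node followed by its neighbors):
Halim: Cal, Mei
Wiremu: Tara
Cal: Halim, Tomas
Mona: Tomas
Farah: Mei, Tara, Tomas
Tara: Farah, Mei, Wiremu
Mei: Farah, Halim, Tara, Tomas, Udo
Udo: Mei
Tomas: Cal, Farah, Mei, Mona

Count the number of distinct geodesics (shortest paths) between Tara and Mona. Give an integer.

The shortest distance is 3. The length-3 paths are: Tara–Farah–Tomas–Mona; Tara–Mei–Tomas–Mona.
That gives 2 distinct shortest paths.

2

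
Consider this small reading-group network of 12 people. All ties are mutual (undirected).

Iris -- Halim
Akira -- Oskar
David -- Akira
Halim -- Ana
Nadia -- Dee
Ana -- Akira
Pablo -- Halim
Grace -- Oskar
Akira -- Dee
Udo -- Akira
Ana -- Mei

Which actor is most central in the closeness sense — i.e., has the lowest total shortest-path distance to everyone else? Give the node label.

Akira

Farness (sum of distances to all others) for each node — Akira:19, Ana:21, David:29, Dee:27, Grace:37, Halim:27, Iris:37, Mei:31, Nadia:37, Oskar:27, Pablo:37, Udo:29.
The smallest farness is 19, for Akira, so Akira has the highest closeness.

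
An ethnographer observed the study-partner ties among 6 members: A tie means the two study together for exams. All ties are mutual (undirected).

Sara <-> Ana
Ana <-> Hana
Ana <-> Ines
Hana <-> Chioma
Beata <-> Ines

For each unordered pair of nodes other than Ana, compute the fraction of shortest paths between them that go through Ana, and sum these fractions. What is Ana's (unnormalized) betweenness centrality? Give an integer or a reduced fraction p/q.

8

Pairs whose geodesics pass through Ana — Hana–Sara: 1; Hana–Ines: 1; Hana–Beata: 1; Sara–Ines: 1; Sara–Chioma: 1; Sara–Beata: 1; Ines–Chioma: 1; Chioma–Beata: 1.
All other pairs contribute 0.
Summing the contributions gives betweenness(Ana) = 8.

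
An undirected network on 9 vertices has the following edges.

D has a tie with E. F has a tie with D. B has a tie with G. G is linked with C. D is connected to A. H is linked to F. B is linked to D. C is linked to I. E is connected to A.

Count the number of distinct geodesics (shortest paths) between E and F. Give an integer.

1

The shortest distance is 2, and the only length-2 path is E–D–F. So there is exactly 1 shortest path.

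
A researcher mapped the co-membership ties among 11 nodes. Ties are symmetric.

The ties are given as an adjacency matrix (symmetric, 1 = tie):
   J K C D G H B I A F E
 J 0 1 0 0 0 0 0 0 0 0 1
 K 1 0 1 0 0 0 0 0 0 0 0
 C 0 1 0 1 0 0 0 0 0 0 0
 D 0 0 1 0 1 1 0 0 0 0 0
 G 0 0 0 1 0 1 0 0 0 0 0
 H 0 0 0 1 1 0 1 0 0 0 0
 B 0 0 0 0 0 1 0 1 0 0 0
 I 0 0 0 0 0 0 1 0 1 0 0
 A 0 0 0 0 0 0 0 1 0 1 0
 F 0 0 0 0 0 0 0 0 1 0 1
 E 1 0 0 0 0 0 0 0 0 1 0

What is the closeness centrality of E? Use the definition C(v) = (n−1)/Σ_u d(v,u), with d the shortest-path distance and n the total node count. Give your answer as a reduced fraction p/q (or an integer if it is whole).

1/3

Distances from E: A:2, B:4, C:3, D:4, F:1, G:5, H:5, I:3, J:1, K:2. Sum = 30.
n = 11, so closeness = 10/30 = 1/3.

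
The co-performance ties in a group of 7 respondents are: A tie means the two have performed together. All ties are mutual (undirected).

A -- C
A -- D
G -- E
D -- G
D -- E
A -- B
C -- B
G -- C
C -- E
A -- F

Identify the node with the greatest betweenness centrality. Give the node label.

A

Unnormalized betweenness of each node: A:19/3, B:0, C:4, D:2, E:1/3, F:0, G:1/3.
A has the largest value, 19/3, making it the main broker — the node through which the most shortest paths run.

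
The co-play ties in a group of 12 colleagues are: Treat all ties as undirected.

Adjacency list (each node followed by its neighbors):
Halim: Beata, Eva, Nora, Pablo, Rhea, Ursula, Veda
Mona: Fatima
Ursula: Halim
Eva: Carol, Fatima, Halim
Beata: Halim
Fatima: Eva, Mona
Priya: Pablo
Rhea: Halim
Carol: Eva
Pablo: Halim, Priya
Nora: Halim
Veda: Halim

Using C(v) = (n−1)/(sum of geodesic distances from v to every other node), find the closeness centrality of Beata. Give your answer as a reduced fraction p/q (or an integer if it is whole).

Distances from Beata: Carol:3, Eva:2, Fatima:3, Halim:1, Mona:4, Nora:2, Pablo:2, Priya:3, Rhea:2, Ursula:2, Veda:2. Sum = 26.
n = 12, so closeness = 11/26.

11/26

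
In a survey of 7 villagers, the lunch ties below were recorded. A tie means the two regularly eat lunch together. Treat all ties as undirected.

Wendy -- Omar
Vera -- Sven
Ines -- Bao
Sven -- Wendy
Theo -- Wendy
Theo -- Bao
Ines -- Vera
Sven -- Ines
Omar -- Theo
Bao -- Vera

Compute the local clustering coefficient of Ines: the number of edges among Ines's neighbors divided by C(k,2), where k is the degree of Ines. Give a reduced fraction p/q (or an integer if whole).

2/3

Ines's neighbors: Bao, Sven, and Vera (k = 3).
Possible neighbor pairs: C(3,2) = 3. Edges among them: Bao–Vera, Sven–Vera → e = 2.
Clustering(Ines) = 2/3.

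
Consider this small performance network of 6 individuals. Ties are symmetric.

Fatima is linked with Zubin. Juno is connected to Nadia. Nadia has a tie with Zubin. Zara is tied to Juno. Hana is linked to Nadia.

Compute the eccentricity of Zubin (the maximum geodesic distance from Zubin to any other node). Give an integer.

3

Distances from Zubin: Fatima:1, Hana:2, Juno:2, Nadia:1, Zara:3.
The largest is 3 (to Zara), so the eccentricity of Zubin is 3.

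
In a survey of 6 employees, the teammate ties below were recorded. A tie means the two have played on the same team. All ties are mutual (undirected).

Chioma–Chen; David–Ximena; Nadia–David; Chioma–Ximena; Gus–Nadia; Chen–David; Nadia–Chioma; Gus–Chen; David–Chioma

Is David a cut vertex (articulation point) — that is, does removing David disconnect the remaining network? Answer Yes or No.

Even without David, every remaining node can still reach every other (the residual graph is connected), so David is not a cut vertex.

No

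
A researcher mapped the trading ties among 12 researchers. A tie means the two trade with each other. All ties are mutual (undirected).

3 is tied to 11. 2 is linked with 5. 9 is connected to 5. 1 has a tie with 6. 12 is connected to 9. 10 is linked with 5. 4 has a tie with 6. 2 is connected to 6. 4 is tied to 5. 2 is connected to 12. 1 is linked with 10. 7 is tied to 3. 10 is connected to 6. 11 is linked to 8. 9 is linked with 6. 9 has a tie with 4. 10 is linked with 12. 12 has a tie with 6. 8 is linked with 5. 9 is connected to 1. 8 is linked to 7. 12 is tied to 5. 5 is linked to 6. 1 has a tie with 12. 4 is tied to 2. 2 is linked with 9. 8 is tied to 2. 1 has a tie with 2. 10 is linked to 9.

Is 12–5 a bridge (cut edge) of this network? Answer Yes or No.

Even without that edge, 12 still reaches 5 via 12 – 6 – 5, so the network stays connected. Not a bridge.

No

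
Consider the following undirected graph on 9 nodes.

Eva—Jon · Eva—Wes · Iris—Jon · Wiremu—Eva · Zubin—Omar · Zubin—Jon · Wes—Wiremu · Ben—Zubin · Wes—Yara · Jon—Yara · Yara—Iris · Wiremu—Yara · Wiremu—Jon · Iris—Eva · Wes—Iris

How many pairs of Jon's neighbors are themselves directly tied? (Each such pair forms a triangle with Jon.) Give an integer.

Jon's neighbors: Eva, Iris, Wiremu, Yara, and Zubin.
Neighbor pairs that are themselves tied: Jon–Eva–Iris; Jon–Eva–Wiremu; Jon–Iris–Yara; Jon–Wiremu–Yara. Each forms one triangle with Jon, for 4 in total.

4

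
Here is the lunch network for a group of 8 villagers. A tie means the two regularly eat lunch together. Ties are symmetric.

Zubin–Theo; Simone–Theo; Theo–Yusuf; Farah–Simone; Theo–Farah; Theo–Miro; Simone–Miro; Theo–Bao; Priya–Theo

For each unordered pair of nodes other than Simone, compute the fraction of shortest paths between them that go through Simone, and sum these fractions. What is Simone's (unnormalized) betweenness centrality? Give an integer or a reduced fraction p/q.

1/2

Pairs whose geodesics pass through Simone — Farah–Miro: 1/2.
All other pairs contribute 0.
Summing the contributions gives betweenness(Simone) = 1/2.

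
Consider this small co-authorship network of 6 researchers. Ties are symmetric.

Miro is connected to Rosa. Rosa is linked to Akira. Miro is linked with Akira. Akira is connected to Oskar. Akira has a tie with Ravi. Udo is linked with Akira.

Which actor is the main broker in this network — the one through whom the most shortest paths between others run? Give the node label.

Unnormalized betweenness of each node: Akira:9, Miro:0, Oskar:0, Ravi:0, Rosa:0, Udo:0.
Akira has the largest value, 9, making it the main broker — the node through which the most shortest paths run.

Akira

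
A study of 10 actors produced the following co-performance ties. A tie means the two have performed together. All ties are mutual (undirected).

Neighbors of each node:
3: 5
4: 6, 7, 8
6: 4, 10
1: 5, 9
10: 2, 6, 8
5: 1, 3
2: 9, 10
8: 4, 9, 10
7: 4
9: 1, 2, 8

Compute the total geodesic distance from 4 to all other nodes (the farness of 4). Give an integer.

Distances from 4: 1:3, 2:3, 3:5, 5:4, 6:1, 7:1, 8:1, 9:2, 10:2.
Sum = 3 + 3 + 5 + 4 + 1 + 1 + 1 + 2 + 2 = 22.

22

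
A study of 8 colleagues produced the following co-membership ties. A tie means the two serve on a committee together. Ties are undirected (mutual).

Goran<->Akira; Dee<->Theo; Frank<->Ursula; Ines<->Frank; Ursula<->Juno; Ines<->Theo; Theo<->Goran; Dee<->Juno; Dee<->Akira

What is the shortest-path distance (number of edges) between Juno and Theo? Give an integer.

2

One shortest route is Juno – Dee – Theo, which uses 2 edges, and Juno and Theo are not directly tied, so nothing shorter exists. So d(Juno,Theo) = 2.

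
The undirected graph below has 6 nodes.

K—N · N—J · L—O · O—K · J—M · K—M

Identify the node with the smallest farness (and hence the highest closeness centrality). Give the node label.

K

Farness (sum of distances to all others) for each node — J:11, K:7, L:13, M:9, N:9, O:9.
The smallest farness is 7, for K, so K has the highest closeness.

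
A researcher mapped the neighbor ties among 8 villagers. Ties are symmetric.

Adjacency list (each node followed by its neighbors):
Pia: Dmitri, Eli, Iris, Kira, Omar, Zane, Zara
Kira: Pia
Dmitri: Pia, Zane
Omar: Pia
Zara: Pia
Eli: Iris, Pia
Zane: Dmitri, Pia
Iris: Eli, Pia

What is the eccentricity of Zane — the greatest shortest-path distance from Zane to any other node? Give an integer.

2

Distances from Zane: Dmitri:1, Eli:2, Iris:2, Kira:2, Omar:2, Pia:1, Zara:2.
The largest is 2 (to Omar, Kira, Zara, Iris, and Eli), so the eccentricity of Zane is 2.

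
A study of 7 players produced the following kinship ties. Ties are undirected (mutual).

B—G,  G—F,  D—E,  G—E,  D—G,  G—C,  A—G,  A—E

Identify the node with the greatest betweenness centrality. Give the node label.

G

Unnormalized betweenness of each node: A:0, B:0, C:0, D:0, E:1/2, F:0, G:25/2.
G has the largest value, 25/2, making it the main broker — the node through which the most shortest paths run.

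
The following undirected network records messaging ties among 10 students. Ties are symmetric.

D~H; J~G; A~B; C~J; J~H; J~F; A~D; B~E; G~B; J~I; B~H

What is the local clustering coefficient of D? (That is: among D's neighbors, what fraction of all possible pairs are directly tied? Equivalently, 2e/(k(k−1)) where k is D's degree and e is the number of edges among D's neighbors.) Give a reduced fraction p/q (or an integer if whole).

D's neighbors: A and H (k = 2).
Possible neighbor pairs: C(2,2) = 1. Edges among them: none → e = 0.
Clustering(D) = 0/1.

0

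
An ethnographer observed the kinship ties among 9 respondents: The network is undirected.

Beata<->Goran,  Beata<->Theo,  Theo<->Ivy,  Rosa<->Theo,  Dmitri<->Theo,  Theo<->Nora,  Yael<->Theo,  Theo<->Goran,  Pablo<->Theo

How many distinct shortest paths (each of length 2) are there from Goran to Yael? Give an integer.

The shortest distance is 2, and the only length-2 path is Goran–Theo–Yael. So there is exactly 1 shortest path.

1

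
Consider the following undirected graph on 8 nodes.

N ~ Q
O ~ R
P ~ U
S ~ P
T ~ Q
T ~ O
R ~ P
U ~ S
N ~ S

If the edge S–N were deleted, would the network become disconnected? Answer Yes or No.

Even without that edge, S still reaches N via S – P – R – O – T – Q – N, so the network stays connected. Not a bridge.

No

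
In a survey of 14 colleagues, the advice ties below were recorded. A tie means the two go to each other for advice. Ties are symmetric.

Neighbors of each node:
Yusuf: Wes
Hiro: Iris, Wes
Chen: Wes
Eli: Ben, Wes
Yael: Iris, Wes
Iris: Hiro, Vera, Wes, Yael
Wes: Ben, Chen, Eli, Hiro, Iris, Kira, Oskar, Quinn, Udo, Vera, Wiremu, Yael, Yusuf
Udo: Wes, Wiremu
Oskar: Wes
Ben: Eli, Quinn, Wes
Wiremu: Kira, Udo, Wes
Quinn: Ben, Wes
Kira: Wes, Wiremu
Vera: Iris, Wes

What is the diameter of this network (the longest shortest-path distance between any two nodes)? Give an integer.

2

Eccentricity of each node (its greatest distance to any other): Ben:2, Chen:2, Eli:2, Hiro:2, Iris:2, Kira:2, Oskar:2, Quinn:2, Udo:2, Vera:2, Wes:1, Wiremu:2, Yael:2, Yusuf:2.
The maximum eccentricity is 2, realized for instance by the pair Udo–Eli via Udo – Wes – Eli. So the diameter is 2.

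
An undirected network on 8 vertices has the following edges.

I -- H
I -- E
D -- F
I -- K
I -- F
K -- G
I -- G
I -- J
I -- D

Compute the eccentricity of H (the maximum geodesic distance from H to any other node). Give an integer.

2

Distances from H: D:2, E:2, F:2, G:2, I:1, J:2, K:2.
The largest is 2 (to E, J, D, F, G, and K), so the eccentricity of H is 2.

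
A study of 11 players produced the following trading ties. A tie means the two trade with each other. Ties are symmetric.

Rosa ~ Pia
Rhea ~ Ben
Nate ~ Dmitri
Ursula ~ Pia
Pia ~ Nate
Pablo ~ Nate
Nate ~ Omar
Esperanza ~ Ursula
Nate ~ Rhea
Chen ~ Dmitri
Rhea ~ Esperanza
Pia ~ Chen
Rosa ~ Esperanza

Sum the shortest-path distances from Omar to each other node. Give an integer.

Distances from Omar: Ben:3, Chen:3, Dmitri:2, Esperanza:3, Nate:1, Pablo:2, Pia:2, Rhea:2, Rosa:3, Ursula:3.
Sum = 3 + 3 + 2 + 3 + 1 + 2 + 2 + 2 + 3 + 3 = 24.

24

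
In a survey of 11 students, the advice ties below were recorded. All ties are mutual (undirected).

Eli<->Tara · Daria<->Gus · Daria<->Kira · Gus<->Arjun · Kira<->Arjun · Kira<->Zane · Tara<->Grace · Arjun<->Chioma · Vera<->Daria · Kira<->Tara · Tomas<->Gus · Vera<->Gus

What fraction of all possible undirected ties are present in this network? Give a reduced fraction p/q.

There are 12 edges and 11 nodes, so the maximum possible is C(11,2) = 55.
Density = 12/55.

12/55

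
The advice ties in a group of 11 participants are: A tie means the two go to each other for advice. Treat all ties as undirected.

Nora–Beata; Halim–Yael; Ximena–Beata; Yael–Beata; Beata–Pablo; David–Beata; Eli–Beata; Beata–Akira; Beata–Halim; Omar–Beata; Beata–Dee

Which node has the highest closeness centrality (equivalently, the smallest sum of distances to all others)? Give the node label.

Beata

Farness (sum of distances to all others) for each node — Akira:19, Beata:10, David:19, Dee:19, Eli:19, Halim:18, Nora:19, Omar:19, Pablo:19, Ximena:19, Yael:18.
The smallest farness is 10, for Beata, so Beata has the highest closeness.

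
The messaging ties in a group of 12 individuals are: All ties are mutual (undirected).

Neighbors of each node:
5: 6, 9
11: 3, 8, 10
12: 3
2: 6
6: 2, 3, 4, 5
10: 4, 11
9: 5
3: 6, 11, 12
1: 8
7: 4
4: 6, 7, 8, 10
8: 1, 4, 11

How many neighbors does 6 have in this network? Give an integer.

6 is directly tied to 2, 3, 4, and 5. That is 4 neighbors, so the degree of 6 is 4.

4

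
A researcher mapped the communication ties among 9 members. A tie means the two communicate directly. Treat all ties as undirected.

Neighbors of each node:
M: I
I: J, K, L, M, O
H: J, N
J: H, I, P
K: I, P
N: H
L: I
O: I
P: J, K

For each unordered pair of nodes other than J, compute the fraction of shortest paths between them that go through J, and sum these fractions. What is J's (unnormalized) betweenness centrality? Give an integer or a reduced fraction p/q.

14

Pairs whose geodesics pass through J — H–P: 1; H–K: 2/2; H–O: 1; H–L: 1; H–M: 1; H–I: 1; P–N: 1; P–O: 1/2; P–L: 1/2; P–M: 1/2; P–I: 1/2; N–K: 2/2; N–O: 1; N–L: 1 … (+2 more pairs).
All other pairs contribute 0.
Summing the contributions gives betweenness(J) = 14.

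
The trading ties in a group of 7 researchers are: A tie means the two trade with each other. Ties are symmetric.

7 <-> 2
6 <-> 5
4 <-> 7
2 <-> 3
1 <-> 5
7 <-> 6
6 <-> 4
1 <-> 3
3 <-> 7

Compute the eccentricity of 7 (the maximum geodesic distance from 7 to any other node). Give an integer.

Distances from 7: 1:2, 2:1, 3:1, 4:1, 5:2, 6:1.
The largest is 2 (to 5 and 1), so the eccentricity of 7 is 2.

2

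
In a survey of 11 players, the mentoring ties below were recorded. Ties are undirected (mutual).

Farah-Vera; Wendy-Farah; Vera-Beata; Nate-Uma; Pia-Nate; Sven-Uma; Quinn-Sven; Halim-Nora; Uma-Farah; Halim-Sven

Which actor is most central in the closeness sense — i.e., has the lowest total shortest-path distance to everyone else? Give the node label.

Farness (sum of distances to all others) for each node — Beata:38, Farah:22, Halim:29, Nate:26, Nora:38, Pia:35, Quinn:31, Sven:22, Uma:19, Vera:29, Wendy:31.
The smallest farness is 19, for Uma, so Uma has the highest closeness.

Uma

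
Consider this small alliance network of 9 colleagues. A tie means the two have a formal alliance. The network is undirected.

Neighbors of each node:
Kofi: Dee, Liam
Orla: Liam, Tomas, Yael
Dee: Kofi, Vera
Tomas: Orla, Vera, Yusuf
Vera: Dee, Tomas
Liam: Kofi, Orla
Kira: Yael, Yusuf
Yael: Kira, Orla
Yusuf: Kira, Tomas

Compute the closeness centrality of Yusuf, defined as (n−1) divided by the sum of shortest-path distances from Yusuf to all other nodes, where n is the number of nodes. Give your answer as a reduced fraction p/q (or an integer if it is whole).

Distances from Yusuf: Dee:3, Kira:1, Kofi:4, Liam:3, Orla:2, Tomas:1, Vera:2, Yael:2. Sum = 18.
n = 9, so closeness = 8/18 = 4/9.

4/9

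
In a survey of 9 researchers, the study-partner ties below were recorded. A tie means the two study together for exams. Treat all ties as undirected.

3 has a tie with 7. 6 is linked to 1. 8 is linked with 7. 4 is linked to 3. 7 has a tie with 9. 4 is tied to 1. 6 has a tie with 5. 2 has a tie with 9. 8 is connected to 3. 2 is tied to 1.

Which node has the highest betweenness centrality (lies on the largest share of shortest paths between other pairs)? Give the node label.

1

Unnormalized betweenness of each node: 1:14, 2:5, 3:7, 4:8, 5:0, 6:7, 7:4, 8:0, 9:4.
1 has the largest value, 14, making it the main broker — the node through which the most shortest paths run.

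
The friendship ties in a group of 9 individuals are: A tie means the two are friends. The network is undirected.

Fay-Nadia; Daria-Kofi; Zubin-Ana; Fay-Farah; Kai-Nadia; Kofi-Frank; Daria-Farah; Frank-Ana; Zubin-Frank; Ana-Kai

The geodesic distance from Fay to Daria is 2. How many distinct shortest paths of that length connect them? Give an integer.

The shortest distance is 2, and the only length-2 path is Fay–Farah–Daria. So there is exactly 1 shortest path.

1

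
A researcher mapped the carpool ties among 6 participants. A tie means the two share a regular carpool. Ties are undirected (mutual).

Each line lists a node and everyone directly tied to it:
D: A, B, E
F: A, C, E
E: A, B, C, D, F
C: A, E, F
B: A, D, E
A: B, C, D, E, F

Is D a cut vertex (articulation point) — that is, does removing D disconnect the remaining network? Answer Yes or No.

No

Even without D, every remaining node can still reach every other (the residual graph is connected), so D is not a cut vertex.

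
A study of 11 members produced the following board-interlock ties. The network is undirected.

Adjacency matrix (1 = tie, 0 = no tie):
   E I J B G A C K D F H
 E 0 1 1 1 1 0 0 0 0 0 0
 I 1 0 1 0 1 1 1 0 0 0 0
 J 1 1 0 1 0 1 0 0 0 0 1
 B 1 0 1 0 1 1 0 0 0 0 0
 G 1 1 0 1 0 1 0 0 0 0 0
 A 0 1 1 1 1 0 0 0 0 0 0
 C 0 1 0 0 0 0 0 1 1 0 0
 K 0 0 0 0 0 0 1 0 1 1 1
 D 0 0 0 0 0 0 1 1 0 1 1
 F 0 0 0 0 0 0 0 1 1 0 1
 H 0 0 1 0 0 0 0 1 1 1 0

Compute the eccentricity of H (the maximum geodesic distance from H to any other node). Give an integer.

Distances from H: A:2, B:2, C:2, D:1, E:2, F:1, G:3, I:2, J:1, K:1.
The largest is 3 (to G), so the eccentricity of H is 3.

3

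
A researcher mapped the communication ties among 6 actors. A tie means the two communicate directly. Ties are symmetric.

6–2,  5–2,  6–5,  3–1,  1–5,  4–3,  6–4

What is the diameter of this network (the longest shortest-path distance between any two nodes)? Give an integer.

Eccentricity of each node (its greatest distance to any other): 1:2, 2:3, 3:3, 4:2, 5:2, 6:2.
The maximum eccentricity is 3, realized for instance by the pair 3–2 via 3 – 4 – 6 – 2. So the diameter is 3.

3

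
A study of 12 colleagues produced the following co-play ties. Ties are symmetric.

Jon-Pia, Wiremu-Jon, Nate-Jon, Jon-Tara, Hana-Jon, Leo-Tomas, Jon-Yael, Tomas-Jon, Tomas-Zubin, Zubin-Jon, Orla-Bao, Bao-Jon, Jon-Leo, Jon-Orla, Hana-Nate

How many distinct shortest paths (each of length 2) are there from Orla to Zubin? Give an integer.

The shortest distance is 2, and the only length-2 path is Orla–Jon–Zubin. So there is exactly 1 shortest path.

1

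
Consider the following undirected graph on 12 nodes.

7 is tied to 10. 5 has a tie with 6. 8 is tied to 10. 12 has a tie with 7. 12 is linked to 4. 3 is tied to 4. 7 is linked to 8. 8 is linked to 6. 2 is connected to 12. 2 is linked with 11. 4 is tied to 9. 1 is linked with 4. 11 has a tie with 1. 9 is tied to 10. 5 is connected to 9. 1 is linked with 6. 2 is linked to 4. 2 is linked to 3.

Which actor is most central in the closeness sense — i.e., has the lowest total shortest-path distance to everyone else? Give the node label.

Farness (sum of distances to all others) for each node — 1:21, 2:22, 3:26, 4:18, 5:25, 6:22, 7:23, 8:24, 9:20, 10:24, 11:26, 12:21.
The smallest farness is 18, for 4, so 4 has the highest closeness.

4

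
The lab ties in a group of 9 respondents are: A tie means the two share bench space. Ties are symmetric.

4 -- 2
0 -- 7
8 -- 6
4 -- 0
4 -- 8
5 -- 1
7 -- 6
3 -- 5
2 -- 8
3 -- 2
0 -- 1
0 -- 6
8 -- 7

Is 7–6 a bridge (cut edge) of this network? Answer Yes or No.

Even without that edge, 7 still reaches 6 via 7 – 8 – 6, so the network stays connected. Not a bridge.

No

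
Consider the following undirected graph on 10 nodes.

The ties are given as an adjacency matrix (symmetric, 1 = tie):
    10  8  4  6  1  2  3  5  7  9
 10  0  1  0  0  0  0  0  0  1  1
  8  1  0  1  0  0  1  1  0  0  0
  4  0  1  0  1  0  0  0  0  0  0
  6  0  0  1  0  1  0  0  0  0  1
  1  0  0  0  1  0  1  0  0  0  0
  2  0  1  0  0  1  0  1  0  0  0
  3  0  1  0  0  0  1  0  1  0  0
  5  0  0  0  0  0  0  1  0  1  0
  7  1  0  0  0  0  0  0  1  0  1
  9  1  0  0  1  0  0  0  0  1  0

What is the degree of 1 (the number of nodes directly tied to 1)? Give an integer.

1 is directly tied to 2 and 6. That is 2 neighbors, so the degree of 1 is 2.

2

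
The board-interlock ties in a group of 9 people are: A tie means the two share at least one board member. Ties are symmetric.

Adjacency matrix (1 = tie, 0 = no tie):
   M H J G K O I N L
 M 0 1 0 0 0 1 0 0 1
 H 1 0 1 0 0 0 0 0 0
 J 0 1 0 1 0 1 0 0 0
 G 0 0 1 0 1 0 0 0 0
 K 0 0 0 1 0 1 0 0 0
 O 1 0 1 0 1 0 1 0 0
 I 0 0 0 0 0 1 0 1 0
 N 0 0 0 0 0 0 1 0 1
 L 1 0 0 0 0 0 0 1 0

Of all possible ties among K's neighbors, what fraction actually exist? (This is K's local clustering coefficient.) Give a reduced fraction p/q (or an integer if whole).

K's neighbors: G and O (k = 2).
Possible neighbor pairs: C(2,2) = 1. Edges among them: none → e = 0.
Clustering(K) = 0/1.

0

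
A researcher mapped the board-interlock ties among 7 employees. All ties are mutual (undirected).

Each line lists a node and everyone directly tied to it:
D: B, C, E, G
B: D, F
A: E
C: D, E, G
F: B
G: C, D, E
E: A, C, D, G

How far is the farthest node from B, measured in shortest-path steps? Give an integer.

Distances from B: A:3, C:2, D:1, E:2, F:1, G:2.
The largest is 3 (to A), so the eccentricity of B is 3.

3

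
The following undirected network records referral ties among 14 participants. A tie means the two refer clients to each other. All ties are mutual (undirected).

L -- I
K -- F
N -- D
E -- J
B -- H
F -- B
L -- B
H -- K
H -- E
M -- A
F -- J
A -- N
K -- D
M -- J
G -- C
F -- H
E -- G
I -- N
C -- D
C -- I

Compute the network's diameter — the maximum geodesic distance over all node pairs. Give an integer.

Eccentricity of each node (its greatest distance to any other): A:4, B:4, C:4, D:3, E:4, F:3, G:4, H:4, I:4, J:4, K:3, L:4, M:4, N:4.
The maximum eccentricity is 4, realized for instance by the pair L–M via L – B – F – J – M. So the diameter is 4.

4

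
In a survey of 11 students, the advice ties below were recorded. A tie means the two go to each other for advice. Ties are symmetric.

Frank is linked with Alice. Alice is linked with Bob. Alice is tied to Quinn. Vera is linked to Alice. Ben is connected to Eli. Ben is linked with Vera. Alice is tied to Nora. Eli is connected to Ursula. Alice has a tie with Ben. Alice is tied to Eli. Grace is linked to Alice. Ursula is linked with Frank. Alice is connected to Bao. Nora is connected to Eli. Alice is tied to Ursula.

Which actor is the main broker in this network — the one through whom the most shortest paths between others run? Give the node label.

Alice

Unnormalized betweenness of each node: Alice:75/2, Bao:0, Ben:1/2, Bob:0, Eli:3/2, Frank:0, Grace:0, Nora:0, Quinn:0, Ursula:1/2, Vera:0.
Alice has the largest value, 75/2, making it the main broker — the node through which the most shortest paths run.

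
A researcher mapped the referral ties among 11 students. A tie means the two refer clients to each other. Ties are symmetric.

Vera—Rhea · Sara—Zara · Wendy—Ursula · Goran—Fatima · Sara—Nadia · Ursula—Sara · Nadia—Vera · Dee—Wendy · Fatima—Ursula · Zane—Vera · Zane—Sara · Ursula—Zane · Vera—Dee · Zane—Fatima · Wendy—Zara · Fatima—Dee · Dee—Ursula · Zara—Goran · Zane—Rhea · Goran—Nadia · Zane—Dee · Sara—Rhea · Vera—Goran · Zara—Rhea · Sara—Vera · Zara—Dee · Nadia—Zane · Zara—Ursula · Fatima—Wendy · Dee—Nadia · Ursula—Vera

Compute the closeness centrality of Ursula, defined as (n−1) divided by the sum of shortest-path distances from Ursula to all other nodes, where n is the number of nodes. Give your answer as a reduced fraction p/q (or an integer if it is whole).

10/13

Distances from Ursula: Dee:1, Fatima:1, Goran:2, Nadia:2, Rhea:2, Sara:1, Vera:1, Wendy:1, Zane:1, Zara:1. Sum = 13.
n = 11, so closeness = 10/13.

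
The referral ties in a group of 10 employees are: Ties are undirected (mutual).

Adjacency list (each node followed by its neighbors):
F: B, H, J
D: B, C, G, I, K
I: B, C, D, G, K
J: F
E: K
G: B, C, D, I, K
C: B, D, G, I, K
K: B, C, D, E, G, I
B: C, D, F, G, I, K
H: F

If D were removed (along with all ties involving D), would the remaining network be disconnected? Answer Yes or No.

Even without D, every remaining node can still reach every other (the residual graph is connected), so D is not a cut vertex.

No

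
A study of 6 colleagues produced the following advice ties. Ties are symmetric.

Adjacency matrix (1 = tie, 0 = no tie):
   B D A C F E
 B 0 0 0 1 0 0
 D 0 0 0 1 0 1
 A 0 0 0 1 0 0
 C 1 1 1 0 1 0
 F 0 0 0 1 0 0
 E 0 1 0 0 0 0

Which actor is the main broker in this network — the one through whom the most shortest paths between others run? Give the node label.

C

Unnormalized betweenness of each node: A:0, B:0, C:9, D:4, E:0, F:0.
C has the largest value, 9, making it the main broker — the node through which the most shortest paths run.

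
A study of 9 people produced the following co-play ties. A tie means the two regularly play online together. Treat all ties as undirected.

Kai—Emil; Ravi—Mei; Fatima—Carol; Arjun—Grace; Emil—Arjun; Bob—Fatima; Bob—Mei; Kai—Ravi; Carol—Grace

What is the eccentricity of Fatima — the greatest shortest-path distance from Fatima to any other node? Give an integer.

4

Distances from Fatima: Arjun:3, Bob:1, Carol:1, Emil:4, Grace:2, Kai:4, Mei:2, Ravi:3.
The largest is 4 (to Kai and Emil), so the eccentricity of Fatima is 4.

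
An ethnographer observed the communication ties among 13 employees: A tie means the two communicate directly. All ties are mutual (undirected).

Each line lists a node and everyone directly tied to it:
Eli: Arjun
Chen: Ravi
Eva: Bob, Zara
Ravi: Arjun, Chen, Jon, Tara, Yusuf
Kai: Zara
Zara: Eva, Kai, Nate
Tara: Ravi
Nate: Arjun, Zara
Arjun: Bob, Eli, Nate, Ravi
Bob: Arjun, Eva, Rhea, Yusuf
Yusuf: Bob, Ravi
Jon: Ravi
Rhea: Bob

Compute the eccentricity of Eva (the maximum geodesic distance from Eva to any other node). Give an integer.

Distances from Eva: Arjun:2, Bob:1, Chen:4, Eli:3, Jon:4, Kai:2, Nate:2, Ravi:3, Rhea:2, Tara:4, Yusuf:2, Zara:1.
The largest is 4 (to Tara, Chen, and Jon), so the eccentricity of Eva is 4.

4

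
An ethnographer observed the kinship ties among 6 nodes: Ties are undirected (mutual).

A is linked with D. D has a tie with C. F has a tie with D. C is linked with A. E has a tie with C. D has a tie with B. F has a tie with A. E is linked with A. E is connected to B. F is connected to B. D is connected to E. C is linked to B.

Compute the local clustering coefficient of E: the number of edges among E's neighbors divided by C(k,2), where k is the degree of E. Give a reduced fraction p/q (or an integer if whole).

E's neighbors: A, B, C, and D (k = 4).
Possible neighbor pairs: C(4,2) = 6. Edges among them: A–C, A–D, B–C, B–D, C–D → e = 5.
Clustering(E) = 5/6.

5/6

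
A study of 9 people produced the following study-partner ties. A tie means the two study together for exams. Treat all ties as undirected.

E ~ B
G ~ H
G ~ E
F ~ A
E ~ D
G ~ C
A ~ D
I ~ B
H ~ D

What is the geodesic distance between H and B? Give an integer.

3

One shortest route is H – G – E – B, which uses 3 edges, and at distance 2 from H we only reach {A, C, E}, which does not include B. So d(H,B) = 3.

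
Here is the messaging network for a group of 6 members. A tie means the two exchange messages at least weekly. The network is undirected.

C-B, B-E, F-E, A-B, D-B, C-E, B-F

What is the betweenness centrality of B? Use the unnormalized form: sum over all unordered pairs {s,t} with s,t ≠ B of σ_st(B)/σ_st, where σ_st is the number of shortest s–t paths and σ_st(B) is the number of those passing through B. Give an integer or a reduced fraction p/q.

Pairs whose geodesics pass through B — D–E: 1; D–A: 1; D–C: 1; D–F: 1; E–A: 1; A–C: 1; A–F: 1; C–F: 1/2.
All other pairs contribute 0.
Summing the contributions gives betweenness(B) = 15/2.

15/2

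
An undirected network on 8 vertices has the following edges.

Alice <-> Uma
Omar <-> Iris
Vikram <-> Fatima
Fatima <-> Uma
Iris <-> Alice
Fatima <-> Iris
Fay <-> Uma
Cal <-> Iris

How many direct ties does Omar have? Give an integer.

1

Omar is directly tied to Iris. That is 1 neighbor, so the degree of Omar is 1.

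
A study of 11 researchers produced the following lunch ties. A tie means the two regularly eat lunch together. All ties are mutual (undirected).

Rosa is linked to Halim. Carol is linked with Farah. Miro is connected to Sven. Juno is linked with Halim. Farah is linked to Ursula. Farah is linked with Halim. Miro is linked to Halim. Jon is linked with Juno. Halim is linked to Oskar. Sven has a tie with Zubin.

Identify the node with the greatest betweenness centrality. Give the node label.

Unnormalized betweenness of each node: Carol:0, Farah:17, Halim:38, Jon:0, Juno:9, Miro:16, Oskar:0, Rosa:0, Sven:9, Ursula:0, Zubin:0.
Halim has the largest value, 38, making it the main broker — the node through which the most shortest paths run.

Halim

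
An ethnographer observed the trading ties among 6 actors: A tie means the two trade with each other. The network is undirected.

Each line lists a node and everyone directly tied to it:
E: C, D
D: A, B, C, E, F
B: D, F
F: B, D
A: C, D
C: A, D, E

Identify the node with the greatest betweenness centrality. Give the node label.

D

Unnormalized betweenness of each node: A:0, B:0, C:1/2, D:13/2, E:0, F:0.
D has the largest value, 13/2, making it the main broker — the node through which the most shortest paths run.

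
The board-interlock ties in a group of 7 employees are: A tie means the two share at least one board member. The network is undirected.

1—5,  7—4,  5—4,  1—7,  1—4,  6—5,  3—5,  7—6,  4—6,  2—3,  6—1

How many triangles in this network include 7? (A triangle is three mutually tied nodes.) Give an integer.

7's neighbors: 1, 4, and 6.
Neighbor pairs that are themselves tied: 7–1–4; 7–1–6; 7–4–6. Each forms one triangle with 7, for 3 in total.

3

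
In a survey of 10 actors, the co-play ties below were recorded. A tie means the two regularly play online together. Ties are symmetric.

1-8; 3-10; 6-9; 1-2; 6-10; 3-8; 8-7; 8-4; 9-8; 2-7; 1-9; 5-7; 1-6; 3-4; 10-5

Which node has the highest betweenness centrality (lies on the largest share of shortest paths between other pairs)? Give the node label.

Unnormalized betweenness of each node: 1:16/3, 2:13/12, 3:17/6, 4:0, 5:7/4, 6:10/3, 7:17/3, 8:12, 9:13/12, 10:59/12.
8 has the largest value, 12, making it the main broker — the node through which the most shortest paths run.

8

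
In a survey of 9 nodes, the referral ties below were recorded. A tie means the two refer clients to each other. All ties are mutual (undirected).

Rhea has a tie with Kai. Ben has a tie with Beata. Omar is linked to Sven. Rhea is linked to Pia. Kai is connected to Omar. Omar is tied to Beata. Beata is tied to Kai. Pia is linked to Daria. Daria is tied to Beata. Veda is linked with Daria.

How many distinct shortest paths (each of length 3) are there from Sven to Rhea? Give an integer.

1

The shortest distance is 3, and the only length-3 path is Sven–Omar–Kai–Rhea. So there is exactly 1 shortest path.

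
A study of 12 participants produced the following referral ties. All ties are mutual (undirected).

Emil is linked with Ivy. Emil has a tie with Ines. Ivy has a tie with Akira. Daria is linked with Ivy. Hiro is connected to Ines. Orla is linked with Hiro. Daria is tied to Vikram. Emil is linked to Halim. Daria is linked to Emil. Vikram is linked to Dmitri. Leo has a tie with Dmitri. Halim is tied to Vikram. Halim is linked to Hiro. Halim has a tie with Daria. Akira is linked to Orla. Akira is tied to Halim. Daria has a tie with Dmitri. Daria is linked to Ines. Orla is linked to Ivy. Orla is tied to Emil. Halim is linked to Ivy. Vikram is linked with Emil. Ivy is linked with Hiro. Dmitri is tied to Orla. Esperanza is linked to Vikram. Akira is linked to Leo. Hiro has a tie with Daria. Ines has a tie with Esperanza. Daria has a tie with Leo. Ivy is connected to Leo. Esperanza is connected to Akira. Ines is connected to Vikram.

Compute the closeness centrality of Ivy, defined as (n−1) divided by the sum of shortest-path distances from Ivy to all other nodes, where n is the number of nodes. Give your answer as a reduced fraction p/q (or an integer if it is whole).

11/15

Distances from Ivy: Akira:1, Daria:1, Dmitri:2, Emil:1, Esperanza:2, Halim:1, Hiro:1, Ines:2, Leo:1, Orla:1, Vikram:2. Sum = 15.
n = 12, so closeness = 11/15.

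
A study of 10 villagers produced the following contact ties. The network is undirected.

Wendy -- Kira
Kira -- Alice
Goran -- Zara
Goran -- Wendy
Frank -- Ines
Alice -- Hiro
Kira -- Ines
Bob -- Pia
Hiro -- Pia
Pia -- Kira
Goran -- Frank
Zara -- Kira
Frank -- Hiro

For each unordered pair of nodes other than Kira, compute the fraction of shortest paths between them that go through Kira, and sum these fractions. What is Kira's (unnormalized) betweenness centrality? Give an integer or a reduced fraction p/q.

Pairs whose geodesics pass through Kira — Ines–Pia: 1; Ines–Alice: 1; Ines–Wendy: 1; Ines–Bob: 1; Ines–Zara: 1; Pia–Alice: 1/2; Pia–Goran: 2/3; Pia–Wendy: 1; Pia–Zara: 1; Alice–Goran: 2/3; Alice–Wendy: 1; Alice–Bob: 1/2; Alice–Zara: 1; Goran–Bob: 2/3 … (+5 more pairs).
All other pairs contribute 0.
Summing the contributions gives betweenness(Kira) = 95/6.

95/6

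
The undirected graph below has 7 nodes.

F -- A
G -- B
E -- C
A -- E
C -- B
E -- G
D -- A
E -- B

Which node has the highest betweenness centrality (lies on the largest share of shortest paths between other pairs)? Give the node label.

Unnormalized betweenness of each node: A:9, B:1/2, C:0, D:0, E:19/2, F:0, G:0.
E has the largest value, 19/2, making it the main broker — the node through which the most shortest paths run.

E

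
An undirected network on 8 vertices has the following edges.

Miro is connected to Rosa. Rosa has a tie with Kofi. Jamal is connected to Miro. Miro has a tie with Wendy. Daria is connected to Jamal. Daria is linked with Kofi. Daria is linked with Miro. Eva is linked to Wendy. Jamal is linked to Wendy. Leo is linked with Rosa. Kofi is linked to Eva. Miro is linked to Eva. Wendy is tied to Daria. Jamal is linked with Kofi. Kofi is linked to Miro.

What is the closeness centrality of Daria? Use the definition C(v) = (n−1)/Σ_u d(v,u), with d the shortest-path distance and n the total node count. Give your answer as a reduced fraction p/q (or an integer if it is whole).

Distances from Daria: Eva:2, Jamal:1, Kofi:1, Leo:3, Miro:1, Rosa:2, Wendy:1. Sum = 11.
n = 8, so closeness = 7/11.

7/11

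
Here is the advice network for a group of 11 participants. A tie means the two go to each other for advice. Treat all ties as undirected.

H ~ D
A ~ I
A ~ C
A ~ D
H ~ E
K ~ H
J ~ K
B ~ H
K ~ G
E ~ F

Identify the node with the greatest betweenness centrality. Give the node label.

H

Unnormalized betweenness of each node: A:17, B:0, C:0, D:21, E:9, F:0, G:0, H:35, I:0, J:0, K:17.
H has the largest value, 35, making it the main broker — the node through which the most shortest paths run.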